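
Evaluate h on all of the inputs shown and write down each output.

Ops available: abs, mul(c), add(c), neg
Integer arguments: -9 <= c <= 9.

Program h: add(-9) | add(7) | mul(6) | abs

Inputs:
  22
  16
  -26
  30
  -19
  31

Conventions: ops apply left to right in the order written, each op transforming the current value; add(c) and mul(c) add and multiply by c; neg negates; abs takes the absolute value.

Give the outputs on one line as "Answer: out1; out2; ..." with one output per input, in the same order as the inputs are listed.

120; 84; 168; 168; 126; 174

Execution, op by op:
  22 -> 13 -> 20 -> 120 -> 120
  16 -> 7 -> 14 -> 84 -> 84
  -26 -> -35 -> -28 -> -168 -> 168
  30 -> 21 -> 28 -> 168 -> 168
  -19 -> -28 -> -21 -> -126 -> 126
  31 -> 22 -> 29 -> 174 -> 174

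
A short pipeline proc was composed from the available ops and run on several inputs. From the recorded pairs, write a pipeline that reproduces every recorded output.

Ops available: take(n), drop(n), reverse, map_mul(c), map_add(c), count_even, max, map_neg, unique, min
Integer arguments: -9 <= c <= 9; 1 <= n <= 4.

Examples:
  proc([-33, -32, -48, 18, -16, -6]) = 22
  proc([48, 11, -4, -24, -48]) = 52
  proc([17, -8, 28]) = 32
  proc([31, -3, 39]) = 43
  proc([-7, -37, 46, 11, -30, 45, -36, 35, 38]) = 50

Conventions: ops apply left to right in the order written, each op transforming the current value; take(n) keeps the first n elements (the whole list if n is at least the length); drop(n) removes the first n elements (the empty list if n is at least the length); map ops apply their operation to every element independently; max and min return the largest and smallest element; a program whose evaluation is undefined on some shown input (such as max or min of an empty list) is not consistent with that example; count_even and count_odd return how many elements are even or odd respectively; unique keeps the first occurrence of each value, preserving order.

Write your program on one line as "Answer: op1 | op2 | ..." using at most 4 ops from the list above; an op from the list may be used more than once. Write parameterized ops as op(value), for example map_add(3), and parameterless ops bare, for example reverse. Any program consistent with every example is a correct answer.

map_add(4) | reverse | max

Check, running the answer program on each example:
  [-33, -32, -48, 18, -16, -6] -> [-29, -28, -44, 22, -12, -2] -> [-2, -12, 22, -44, -28, -29] -> 22
  [48, 11, -4, -24, -48] -> [52, 15, 0, -20, -44] -> [-44, -20, 0, 15, 52] -> 52
  [17, -8, 28] -> [21, -4, 32] -> [32, -4, 21] -> 32
  [31, -3, 39] -> [35, 1, 43] -> [43, 1, 35] -> 43
  [-7, -37, 46, 11, -30, 45, -36, 35, 38] -> [-3, -33, 50, 15, -26, 49, -32, 39, 42] -> [42, 39, -32, 49, -26, 15, 50, -33, -3] -> 50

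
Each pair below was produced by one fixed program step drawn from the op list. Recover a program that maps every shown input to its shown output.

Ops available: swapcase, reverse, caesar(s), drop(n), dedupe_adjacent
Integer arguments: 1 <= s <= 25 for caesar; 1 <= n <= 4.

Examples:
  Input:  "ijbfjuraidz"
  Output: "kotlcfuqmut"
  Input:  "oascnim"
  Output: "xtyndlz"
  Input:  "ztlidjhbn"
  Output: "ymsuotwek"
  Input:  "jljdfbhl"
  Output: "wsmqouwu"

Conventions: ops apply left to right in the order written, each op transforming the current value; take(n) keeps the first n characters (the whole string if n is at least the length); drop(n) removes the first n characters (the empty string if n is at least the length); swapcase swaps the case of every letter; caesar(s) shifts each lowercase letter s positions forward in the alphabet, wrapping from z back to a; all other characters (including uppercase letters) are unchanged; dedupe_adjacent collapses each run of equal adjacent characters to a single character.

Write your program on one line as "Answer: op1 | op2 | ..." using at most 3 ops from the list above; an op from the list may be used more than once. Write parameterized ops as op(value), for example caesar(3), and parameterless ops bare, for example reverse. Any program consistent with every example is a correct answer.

reverse | caesar(11)

Check, running the answer program on each example:
  "ijbfjuraidz" -> "zdiarujfbji" -> "kotlcfuqmut"
  "oascnim" -> "mincsao" -> "xtyndlz"
  "ztlidjhbn" -> "nbhjdiltz" -> "ymsuotwek"
  "jljdfbhl" -> "lhbfdjlj" -> "wsmqouwu"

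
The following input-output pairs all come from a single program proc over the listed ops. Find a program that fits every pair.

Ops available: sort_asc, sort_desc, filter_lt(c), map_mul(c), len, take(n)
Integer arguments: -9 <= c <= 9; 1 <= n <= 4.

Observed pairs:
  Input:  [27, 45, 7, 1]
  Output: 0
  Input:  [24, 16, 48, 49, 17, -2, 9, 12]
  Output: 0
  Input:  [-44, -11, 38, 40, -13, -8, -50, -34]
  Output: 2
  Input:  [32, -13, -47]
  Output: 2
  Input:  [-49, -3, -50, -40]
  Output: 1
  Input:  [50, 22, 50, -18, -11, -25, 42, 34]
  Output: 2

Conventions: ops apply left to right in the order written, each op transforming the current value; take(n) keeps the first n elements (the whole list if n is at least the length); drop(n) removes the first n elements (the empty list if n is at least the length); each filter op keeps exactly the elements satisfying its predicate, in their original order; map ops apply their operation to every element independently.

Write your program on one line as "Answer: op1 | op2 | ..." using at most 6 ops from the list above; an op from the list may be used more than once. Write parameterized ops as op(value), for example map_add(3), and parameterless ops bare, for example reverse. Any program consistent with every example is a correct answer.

filter_lt(7) | take(2) | filter_lt(-8) | sort_desc | len

Check, running the answer program on each example:
  [27, 45, 7, 1] -> [1] -> [1] -> [] -> [] -> 0
  [24, 16, 48, 49, 17, -2, 9, 12] -> [-2] -> [-2] -> [] -> [] -> 0
  [-44, -11, 38, 40, -13, -8, -50, -34] -> [-44, -11, -13, -8, -50, -34] -> [-44, -11] -> [-44, -11] -> [-11, -44] -> 2
  [32, -13, -47] -> [-13, -47] -> [-13, -47] -> [-13, -47] -> [-13, -47] -> 2
  [-49, -3, -50, -40] -> [-49, -3, -50, -40] -> [-49, -3] -> [-49] -> [-49] -> 1
  [50, 22, 50, -18, -11, -25, 42, 34] -> [-18, -11, -25] -> [-18, -11] -> [-18, -11] -> [-11, -18] -> 2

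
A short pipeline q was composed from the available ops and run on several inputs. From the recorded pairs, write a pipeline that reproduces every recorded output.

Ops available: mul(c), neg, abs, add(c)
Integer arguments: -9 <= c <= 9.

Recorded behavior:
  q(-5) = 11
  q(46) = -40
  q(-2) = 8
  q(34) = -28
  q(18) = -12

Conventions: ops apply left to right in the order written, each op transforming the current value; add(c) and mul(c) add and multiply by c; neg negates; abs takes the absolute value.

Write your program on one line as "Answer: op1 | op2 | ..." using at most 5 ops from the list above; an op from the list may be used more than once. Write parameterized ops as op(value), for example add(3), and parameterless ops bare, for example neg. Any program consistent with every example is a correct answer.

add(4) | add(-5) | add(-5) | neg

Check, running the answer program on each example:
  -5 -> -1 -> -6 -> -11 -> 11
  46 -> 50 -> 45 -> 40 -> -40
  -2 -> 2 -> -3 -> -8 -> 8
  34 -> 38 -> 33 -> 28 -> -28
  18 -> 22 -> 17 -> 12 -> -12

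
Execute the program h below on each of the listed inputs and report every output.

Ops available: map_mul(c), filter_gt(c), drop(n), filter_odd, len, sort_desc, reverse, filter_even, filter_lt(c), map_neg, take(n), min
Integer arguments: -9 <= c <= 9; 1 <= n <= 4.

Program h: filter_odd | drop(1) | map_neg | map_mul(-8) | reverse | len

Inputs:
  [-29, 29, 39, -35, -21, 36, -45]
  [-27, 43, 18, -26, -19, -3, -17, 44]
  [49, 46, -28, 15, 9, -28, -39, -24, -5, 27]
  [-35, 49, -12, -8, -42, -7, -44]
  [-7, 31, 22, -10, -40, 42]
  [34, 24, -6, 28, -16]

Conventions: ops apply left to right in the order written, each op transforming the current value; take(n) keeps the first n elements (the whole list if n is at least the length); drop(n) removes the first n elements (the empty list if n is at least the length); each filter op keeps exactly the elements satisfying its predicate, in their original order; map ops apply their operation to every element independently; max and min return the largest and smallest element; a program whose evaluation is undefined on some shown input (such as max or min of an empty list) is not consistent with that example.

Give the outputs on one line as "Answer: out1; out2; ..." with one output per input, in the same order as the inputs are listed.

5; 4; 5; 2; 1; 0

Execution, op by op:
  [-29, 29, 39, -35, -21, 36, -45] -> [-29, 29, 39, -35, -21, -45] -> [29, 39, -35, -21, -45] -> [-29, -39, 35, 21, 45] -> [232, 312, -280, -168, -360] -> [-360, -168, -280, 312, 232] -> 5
  [-27, 43, 18, -26, -19, -3, -17, 44] -> [-27, 43, -19, -3, -17] -> [43, -19, -3, -17] -> [-43, 19, 3, 17] -> [344, -152, -24, -136] -> [-136, -24, -152, 344] -> 4
  [49, 46, -28, 15, 9, -28, -39, -24, -5, 27] -> [49, 15, 9, -39, -5, 27] -> [15, 9, -39, -5, 27] -> [-15, -9, 39, 5, -27] -> [120, 72, -312, -40, 216] -> [216, -40, -312, 72, 120] -> 5
  [-35, 49, -12, -8, -42, -7, -44] -> [-35, 49, -7] -> [49, -7] -> [-49, 7] -> [392, -56] -> [-56, 392] -> 2
  [-7, 31, 22, -10, -40, 42] -> [-7, 31] -> [31] -> [-31] -> [248] -> [248] -> 1
  [34, 24, -6, 28, -16] -> [] -> [] -> [] -> [] -> [] -> 0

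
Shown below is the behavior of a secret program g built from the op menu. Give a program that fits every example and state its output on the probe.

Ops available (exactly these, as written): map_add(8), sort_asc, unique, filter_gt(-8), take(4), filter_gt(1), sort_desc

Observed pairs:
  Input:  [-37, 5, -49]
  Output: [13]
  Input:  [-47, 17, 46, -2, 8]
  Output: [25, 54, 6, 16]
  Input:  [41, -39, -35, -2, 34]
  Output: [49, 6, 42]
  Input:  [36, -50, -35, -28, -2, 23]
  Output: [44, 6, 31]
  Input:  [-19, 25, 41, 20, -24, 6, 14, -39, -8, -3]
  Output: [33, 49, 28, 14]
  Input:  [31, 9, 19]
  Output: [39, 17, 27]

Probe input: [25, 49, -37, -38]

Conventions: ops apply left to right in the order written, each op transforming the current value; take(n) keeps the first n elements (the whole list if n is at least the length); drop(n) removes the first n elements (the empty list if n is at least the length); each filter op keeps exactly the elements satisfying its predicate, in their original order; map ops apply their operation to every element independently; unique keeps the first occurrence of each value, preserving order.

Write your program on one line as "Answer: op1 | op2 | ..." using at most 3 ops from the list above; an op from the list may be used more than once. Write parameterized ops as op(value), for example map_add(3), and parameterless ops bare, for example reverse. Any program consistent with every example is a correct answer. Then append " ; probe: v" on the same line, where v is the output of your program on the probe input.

map_add(8) | filter_gt(-8) | take(4) ; probe: [33, 57]

Check, running the answer program on each example:
  [-37, 5, -49] -> [-29, 13, -41] -> [13] -> [13]
  [-47, 17, 46, -2, 8] -> [-39, 25, 54, 6, 16] -> [25, 54, 6, 16] -> [25, 54, 6, 16]
  [41, -39, -35, -2, 34] -> [49, -31, -27, 6, 42] -> [49, 6, 42] -> [49, 6, 42]
  [36, -50, -35, -28, -2, 23] -> [44, -42, -27, -20, 6, 31] -> [44, 6, 31] -> [44, 6, 31]
  [-19, 25, 41, 20, -24, 6, 14, -39, -8, -3] -> [-11, 33, 49, 28, -16, 14, 22, -31, 0, 5] -> [33, 49, 28, 14, 22, 0, 5] -> [33, 49, 28, 14]
  [31, 9, 19] -> [39, 17, 27] -> [39, 17, 27] -> [39, 17, 27]
  probe: [25, 49, -37, -38] -> [33, 57, -29, -30] -> [33, 57] -> [33, 57]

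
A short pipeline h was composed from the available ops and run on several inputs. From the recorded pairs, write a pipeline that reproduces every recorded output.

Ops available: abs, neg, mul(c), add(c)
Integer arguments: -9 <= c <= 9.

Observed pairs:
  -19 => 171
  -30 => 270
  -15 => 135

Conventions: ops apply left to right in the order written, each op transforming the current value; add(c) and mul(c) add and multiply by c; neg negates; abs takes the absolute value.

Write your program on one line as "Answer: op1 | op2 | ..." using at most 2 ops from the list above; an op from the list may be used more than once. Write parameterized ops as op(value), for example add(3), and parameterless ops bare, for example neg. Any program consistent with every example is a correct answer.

mul(9) | neg

Check, running the answer program on each example:
  -19 -> -171 -> 171
  -30 -> -270 -> 270
  -15 -> -135 -> 135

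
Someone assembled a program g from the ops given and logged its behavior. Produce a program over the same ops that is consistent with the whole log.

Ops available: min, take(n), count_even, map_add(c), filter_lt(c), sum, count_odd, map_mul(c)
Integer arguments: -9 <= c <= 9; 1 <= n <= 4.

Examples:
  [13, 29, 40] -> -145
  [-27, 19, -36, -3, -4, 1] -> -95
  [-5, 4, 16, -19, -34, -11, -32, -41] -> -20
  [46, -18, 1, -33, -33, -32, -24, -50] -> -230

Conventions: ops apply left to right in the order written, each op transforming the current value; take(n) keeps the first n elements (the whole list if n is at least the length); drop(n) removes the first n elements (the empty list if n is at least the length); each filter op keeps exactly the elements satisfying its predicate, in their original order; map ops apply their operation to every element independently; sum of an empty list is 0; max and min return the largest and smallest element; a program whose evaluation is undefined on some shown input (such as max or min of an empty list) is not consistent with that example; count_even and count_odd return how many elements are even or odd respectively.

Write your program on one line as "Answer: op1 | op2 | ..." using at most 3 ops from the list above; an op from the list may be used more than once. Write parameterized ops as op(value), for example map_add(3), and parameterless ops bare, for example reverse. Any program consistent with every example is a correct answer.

map_mul(-5) | take(2) | min

Check, running the answer program on each example:
  [13, 29, 40] -> [-65, -145, -200] -> [-65, -145] -> -145
  [-27, 19, -36, -3, -4, 1] -> [135, -95, 180, 15, 20, -5] -> [135, -95] -> -95
  [-5, 4, 16, -19, -34, -11, -32, -41] -> [25, -20, -80, 95, 170, 55, 160, 205] -> [25, -20] -> -20
  [46, -18, 1, -33, -33, -32, -24, -50] -> [-230, 90, -5, 165, 165, 160, 120, 250] -> [-230, 90] -> -230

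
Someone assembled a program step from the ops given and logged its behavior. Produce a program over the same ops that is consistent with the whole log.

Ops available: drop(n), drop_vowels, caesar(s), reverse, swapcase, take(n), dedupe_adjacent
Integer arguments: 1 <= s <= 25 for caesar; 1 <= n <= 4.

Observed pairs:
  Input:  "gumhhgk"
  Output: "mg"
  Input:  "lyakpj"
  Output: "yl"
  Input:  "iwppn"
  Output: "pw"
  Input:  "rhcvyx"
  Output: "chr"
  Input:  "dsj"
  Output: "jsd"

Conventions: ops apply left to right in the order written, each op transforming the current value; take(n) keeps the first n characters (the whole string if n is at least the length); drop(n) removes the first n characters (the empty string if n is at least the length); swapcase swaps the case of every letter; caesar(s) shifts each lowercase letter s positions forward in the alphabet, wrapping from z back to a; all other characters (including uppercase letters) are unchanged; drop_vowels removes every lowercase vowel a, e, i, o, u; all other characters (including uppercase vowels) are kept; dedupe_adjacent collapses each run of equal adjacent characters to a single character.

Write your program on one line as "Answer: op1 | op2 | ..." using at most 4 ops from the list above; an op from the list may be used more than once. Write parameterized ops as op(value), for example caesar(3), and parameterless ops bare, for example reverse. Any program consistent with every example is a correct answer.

take(3) | reverse | drop_vowels

Check, running the answer program on each example:
  "gumhhgk" -> "gum" -> "mug" -> "mg"
  "lyakpj" -> "lya" -> "ayl" -> "yl"
  "iwppn" -> "iwp" -> "pwi" -> "pw"
  "rhcvyx" -> "rhc" -> "chr" -> "chr"
  "dsj" -> "dsj" -> "jsd" -> "jsd"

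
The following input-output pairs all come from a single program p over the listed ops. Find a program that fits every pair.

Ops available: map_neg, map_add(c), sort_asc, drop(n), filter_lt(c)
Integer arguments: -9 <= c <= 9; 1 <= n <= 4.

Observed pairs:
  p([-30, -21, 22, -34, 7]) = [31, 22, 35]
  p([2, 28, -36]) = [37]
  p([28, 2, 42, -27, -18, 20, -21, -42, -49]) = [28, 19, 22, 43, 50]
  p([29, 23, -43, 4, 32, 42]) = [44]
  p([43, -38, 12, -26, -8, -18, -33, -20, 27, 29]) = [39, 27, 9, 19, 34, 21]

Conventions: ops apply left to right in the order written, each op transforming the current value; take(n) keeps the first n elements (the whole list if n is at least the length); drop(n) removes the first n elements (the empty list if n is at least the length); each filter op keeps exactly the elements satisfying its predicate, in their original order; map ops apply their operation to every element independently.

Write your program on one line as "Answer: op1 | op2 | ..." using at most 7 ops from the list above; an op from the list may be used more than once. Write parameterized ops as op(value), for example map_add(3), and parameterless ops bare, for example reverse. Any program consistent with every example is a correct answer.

map_neg | map_add(-5) | map_neg | filter_lt(-2) | map_add(-6) | map_neg

Check, running the answer program on each example:
  [-30, -21, 22, -34, 7] -> [30, 21, -22, 34, -7] -> [25, 16, -27, 29, -12] -> [-25, -16, 27, -29, 12] -> [-25, -16, -29] -> [-31, -22, -35] -> [31, 22, 35]
  [2, 28, -36] -> [-2, -28, 36] -> [-7, -33, 31] -> [7, 33, -31] -> [-31] -> [-37] -> [37]
  [28, 2, 42, -27, -18, 20, -21, -42, -49] -> [-28, -2, -42, 27, 18, -20, 21, 42, 49] -> [-33, -7, -47, 22, 13, -25, 16, 37, 44] -> [33, 7, 47, -22, -13, 25, -16, -37, -44] -> [-22, -13, -16, -37, -44] -> [-28, -19, -22, -43, -50] -> [28, 19, 22, 43, 50]
  [29, 23, -43, 4, 32, 42] -> [-29, -23, 43, -4, -32, -42] -> [-34, -28, 38, -9, -37, -47] -> [34, 28, -38, 9, 37, 47] -> [-38] -> [-44] -> [44]
  [43, -38, 12, -26, -8, -18, -33, -20, 27, 29] -> [-43, 38, -12, 26, 8, 18, 33, 20, -27, -29] -> [-48, 33, -17, 21, 3, 13, 28, 15, -32, -34] -> [48, -33, 17, -21, -3, -13, -28, -15, 32, 34] -> [-33, -21, -3, -13, -28, -15] -> [-39, -27, -9, -19, -34, -21] -> [39, 27, 9, 19, 34, 21]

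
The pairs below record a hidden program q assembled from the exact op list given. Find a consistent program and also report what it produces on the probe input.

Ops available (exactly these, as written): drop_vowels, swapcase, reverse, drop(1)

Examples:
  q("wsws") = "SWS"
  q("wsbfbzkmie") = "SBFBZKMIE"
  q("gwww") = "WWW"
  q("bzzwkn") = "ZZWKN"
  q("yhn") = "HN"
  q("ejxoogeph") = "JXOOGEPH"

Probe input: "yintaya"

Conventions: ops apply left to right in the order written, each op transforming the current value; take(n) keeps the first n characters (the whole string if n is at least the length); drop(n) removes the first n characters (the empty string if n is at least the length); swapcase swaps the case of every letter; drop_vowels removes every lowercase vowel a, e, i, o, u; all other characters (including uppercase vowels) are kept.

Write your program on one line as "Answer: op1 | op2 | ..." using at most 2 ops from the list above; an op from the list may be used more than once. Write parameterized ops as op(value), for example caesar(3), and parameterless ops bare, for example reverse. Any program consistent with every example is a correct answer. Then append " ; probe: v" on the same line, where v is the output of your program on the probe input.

swapcase | drop(1) ; probe: "INTAYA"

Check, running the answer program on each example:
  "wsws" -> "WSWS" -> "SWS"
  "wsbfbzkmie" -> "WSBFBZKMIE" -> "SBFBZKMIE"
  "gwww" -> "GWWW" -> "WWW"
  "bzzwkn" -> "BZZWKN" -> "ZZWKN"
  "yhn" -> "YHN" -> "HN"
  "ejxoogeph" -> "EJXOOGEPH" -> "JXOOGEPH"
  probe: "yintaya" -> "YINTAYA" -> "INTAYA"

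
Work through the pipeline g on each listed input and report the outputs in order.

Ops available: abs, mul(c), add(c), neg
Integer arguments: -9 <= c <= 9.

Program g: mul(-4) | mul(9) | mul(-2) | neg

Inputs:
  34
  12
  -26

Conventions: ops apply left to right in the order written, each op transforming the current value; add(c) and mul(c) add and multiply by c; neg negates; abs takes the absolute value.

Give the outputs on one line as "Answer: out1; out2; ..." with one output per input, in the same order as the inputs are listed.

Execution, op by op:
  34 -> -136 -> -1224 -> 2448 -> -2448
  12 -> -48 -> -432 -> 864 -> -864
  -26 -> 104 -> 936 -> -1872 -> 1872

-2448; -864; 1872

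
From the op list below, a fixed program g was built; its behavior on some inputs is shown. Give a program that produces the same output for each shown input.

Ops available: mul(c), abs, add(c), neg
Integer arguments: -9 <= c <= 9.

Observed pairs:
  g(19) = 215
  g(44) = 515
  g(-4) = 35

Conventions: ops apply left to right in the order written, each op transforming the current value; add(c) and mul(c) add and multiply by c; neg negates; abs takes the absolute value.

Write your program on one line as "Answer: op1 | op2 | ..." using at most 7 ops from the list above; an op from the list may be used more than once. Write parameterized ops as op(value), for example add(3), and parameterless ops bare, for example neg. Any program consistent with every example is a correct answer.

abs | mul(4) | mul(-3) | add(9) | abs | add(-4)

Check, running the answer program on each example:
  19 -> 19 -> 76 -> -228 -> -219 -> 219 -> 215
  44 -> 44 -> 176 -> -528 -> -519 -> 519 -> 515
  -4 -> 4 -> 16 -> -48 -> -39 -> 39 -> 35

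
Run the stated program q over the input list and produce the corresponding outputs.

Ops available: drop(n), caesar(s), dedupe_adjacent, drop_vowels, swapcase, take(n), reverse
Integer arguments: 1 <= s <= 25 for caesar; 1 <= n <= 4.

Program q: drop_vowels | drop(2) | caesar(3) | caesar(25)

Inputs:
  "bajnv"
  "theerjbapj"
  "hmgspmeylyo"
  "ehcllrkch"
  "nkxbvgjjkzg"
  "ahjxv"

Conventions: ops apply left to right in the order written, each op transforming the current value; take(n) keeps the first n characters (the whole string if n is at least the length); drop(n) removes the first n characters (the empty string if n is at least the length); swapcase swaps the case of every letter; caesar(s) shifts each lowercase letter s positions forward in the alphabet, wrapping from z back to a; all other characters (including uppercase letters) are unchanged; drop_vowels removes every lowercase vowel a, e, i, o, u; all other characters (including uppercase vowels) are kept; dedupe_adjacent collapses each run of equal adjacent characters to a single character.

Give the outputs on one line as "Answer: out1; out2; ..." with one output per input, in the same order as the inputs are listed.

"px"; "tldrl"; "iuroana"; "nntmej"; "zdxillmbi"; "zx"

Execution, op by op:
  "bajnv" -> "bjnv" -> "nv" -> "qy" -> "px"
  "theerjbapj" -> "thrjbpj" -> "rjbpj" -> "umesm" -> "tldrl"
  "hmgspmeylyo" -> "hmgspmyly" -> "gspmyly" -> "jvspbob" -> "iuroana"
  "ehcllrkch" -> "hcllrkch" -> "llrkch" -> "oounfk" -> "nntmej"
  "nkxbvgjjkzg" -> "nkxbvgjjkzg" -> "xbvgjjkzg" -> "aeyjmmncj" -> "zdxillmbi"
  "ahjxv" -> "hjxv" -> "xv" -> "ay" -> "zx"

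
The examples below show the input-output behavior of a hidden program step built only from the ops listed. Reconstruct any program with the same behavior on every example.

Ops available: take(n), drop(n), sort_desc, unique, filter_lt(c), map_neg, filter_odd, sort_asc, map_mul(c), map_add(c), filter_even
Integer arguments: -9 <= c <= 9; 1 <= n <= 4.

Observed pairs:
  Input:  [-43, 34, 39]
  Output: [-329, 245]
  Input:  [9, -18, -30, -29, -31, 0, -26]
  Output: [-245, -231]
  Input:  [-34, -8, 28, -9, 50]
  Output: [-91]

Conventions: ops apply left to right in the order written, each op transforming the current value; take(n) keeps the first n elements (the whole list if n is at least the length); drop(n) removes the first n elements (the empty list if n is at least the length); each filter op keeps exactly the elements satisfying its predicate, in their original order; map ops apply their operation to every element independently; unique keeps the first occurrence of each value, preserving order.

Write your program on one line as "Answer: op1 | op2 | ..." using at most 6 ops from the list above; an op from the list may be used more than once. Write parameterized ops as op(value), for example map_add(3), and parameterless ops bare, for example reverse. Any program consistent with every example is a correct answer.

map_add(-4) | sort_asc | take(4) | filter_odd | map_mul(7)

Check, running the answer program on each example:
  [-43, 34, 39] -> [-47, 30, 35] -> [-47, 30, 35] -> [-47, 30, 35] -> [-47, 35] -> [-329, 245]
  [9, -18, -30, -29, -31, 0, -26] -> [5, -22, -34, -33, -35, -4, -30] -> [-35, -34, -33, -30, -22, -4, 5] -> [-35, -34, -33, -30] -> [-35, -33] -> [-245, -231]
  [-34, -8, 28, -9, 50] -> [-38, -12, 24, -13, 46] -> [-38, -13, -12, 24, 46] -> [-38, -13, -12, 24] -> [-13] -> [-91]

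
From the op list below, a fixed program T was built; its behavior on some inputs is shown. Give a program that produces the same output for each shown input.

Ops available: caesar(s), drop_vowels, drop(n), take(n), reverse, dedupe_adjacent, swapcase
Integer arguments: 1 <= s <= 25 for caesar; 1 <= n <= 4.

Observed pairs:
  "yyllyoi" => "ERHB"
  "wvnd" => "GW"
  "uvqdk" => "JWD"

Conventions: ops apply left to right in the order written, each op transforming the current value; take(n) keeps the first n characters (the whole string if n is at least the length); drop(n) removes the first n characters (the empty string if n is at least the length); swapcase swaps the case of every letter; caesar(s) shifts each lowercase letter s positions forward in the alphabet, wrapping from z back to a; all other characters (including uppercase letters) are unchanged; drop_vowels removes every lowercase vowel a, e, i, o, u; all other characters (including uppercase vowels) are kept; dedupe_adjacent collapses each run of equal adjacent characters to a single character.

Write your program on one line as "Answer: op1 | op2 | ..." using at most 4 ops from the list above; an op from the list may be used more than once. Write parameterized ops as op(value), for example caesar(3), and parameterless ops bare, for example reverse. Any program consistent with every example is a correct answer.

drop(2) | caesar(19) | swapcase | dedupe_adjacent

Check, running the answer program on each example:
  "yyllyoi" -> "llyoi" -> "eerhb" -> "EERHB" -> "ERHB"
  "wvnd" -> "nd" -> "gw" -> "GW" -> "GW"
  "uvqdk" -> "qdk" -> "jwd" -> "JWD" -> "JWD"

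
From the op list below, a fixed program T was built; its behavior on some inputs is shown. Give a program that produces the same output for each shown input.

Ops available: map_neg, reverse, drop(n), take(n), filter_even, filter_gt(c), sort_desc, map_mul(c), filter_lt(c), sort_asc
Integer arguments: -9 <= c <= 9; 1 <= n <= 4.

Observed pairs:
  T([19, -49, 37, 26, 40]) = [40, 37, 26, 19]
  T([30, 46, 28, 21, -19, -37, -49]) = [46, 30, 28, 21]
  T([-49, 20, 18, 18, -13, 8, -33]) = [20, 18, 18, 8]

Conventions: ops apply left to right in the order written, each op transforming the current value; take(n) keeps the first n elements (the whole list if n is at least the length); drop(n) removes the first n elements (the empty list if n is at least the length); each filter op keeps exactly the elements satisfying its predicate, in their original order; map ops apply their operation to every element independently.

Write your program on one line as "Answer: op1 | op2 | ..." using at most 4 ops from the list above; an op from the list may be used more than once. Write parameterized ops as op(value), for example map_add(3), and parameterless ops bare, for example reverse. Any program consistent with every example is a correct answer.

sort_asc | reverse | filter_gt(-9)

Check, running the answer program on each example:
  [19, -49, 37, 26, 40] -> [-49, 19, 26, 37, 40] -> [40, 37, 26, 19, -49] -> [40, 37, 26, 19]
  [30, 46, 28, 21, -19, -37, -49] -> [-49, -37, -19, 21, 28, 30, 46] -> [46, 30, 28, 21, -19, -37, -49] -> [46, 30, 28, 21]
  [-49, 20, 18, 18, -13, 8, -33] -> [-49, -33, -13, 8, 18, 18, 20] -> [20, 18, 18, 8, -13, -33, -49] -> [20, 18, 18, 8]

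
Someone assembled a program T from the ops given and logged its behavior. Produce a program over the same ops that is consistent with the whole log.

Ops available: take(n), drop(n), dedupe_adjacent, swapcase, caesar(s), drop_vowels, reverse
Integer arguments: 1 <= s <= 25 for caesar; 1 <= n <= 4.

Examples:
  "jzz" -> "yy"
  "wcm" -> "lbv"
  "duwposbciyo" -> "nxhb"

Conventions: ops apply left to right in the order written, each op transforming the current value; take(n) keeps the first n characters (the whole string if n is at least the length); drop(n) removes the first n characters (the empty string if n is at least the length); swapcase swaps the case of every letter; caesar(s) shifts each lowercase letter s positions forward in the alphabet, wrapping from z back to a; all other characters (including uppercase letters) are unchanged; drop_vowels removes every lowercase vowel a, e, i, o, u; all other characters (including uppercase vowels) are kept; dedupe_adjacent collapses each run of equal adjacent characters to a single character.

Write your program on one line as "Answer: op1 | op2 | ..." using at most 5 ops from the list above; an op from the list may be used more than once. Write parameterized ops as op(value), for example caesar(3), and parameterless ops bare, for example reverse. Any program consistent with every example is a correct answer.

caesar(3) | caesar(22) | drop_vowels | reverse | take(4)

Check, running the answer program on each example:
  "jzz" -> "mcc" -> "iyy" -> "yy" -> "yy" -> "yy"
  "wcm" -> "zfp" -> "vbl" -> "vbl" -> "lbv" -> "lbv"
  "duwposbciyo" -> "gxzsrveflbr" -> "ctvonrabhxn" -> "ctvnrbhxn" -> "nxhbrnvtc" -> "nxhb"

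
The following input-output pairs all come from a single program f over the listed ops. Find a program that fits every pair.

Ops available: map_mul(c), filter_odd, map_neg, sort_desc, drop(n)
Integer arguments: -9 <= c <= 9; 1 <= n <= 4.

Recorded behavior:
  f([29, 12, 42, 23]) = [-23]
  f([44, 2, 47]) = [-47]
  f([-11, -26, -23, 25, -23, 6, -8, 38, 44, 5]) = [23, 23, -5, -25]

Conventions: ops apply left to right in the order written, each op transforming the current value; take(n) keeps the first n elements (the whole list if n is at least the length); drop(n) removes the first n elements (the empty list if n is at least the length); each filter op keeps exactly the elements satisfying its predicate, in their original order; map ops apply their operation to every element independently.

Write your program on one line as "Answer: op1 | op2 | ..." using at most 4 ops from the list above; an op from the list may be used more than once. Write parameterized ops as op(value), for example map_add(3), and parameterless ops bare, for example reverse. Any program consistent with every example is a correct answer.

drop(2) | map_neg | filter_odd | sort_desc

Check, running the answer program on each example:
  [29, 12, 42, 23] -> [42, 23] -> [-42, -23] -> [-23] -> [-23]
  [44, 2, 47] -> [47] -> [-47] -> [-47] -> [-47]
  [-11, -26, -23, 25, -23, 6, -8, 38, 44, 5] -> [-23, 25, -23, 6, -8, 38, 44, 5] -> [23, -25, 23, -6, 8, -38, -44, -5] -> [23, -25, 23, -5] -> [23, 23, -5, -25]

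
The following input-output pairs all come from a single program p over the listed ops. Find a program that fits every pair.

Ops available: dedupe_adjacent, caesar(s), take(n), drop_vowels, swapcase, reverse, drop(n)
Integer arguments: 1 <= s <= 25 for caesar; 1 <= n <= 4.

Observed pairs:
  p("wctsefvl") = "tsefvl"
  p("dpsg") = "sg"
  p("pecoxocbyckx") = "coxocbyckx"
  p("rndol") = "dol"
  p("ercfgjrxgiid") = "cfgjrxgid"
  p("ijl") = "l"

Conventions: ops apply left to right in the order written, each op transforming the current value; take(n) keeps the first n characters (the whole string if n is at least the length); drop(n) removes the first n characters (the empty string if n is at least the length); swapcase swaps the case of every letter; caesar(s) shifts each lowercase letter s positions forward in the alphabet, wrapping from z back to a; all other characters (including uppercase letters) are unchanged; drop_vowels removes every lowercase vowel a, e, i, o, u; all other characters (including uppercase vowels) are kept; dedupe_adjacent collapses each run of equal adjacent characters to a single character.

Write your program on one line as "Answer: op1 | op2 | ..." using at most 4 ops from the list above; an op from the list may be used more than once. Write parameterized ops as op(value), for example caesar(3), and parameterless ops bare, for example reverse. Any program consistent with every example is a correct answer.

dedupe_adjacent | swapcase | drop(2) | swapcase

Check, running the answer program on each example:
  "wctsefvl" -> "wctsefvl" -> "WCTSEFVL" -> "TSEFVL" -> "tsefvl"
  "dpsg" -> "dpsg" -> "DPSG" -> "SG" -> "sg"
  "pecoxocbyckx" -> "pecoxocbyckx" -> "PECOXOCBYCKX" -> "COXOCBYCKX" -> "coxocbyckx"
  "rndol" -> "rndol" -> "RNDOL" -> "DOL" -> "dol"
  "ercfgjrxgiid" -> "ercfgjrxgid" -> "ERCFGJRXGID" -> "CFGJRXGID" -> "cfgjrxgid"
  "ijl" -> "ijl" -> "IJL" -> "L" -> "l"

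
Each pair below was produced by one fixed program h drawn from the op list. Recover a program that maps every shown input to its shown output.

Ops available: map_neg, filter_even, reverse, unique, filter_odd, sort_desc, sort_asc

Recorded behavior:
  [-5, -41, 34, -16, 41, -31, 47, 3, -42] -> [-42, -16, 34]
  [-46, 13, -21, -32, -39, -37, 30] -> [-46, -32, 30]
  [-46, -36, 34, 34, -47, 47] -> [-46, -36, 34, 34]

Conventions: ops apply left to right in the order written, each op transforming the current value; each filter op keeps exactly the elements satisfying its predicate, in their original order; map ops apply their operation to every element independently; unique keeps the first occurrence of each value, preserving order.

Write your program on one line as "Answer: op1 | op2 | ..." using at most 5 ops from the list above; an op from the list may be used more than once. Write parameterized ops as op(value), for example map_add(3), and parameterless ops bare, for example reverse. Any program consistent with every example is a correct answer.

map_neg | filter_even | sort_asc | sort_desc | map_neg

Check, running the answer program on each example:
  [-5, -41, 34, -16, 41, -31, 47, 3, -42] -> [5, 41, -34, 16, -41, 31, -47, -3, 42] -> [-34, 16, 42] -> [-34, 16, 42] -> [42, 16, -34] -> [-42, -16, 34]
  [-46, 13, -21, -32, -39, -37, 30] -> [46, -13, 21, 32, 39, 37, -30] -> [46, 32, -30] -> [-30, 32, 46] -> [46, 32, -30] -> [-46, -32, 30]
  [-46, -36, 34, 34, -47, 47] -> [46, 36, -34, -34, 47, -47] -> [46, 36, -34, -34] -> [-34, -34, 36, 46] -> [46, 36, -34, -34] -> [-46, -36, 34, 34]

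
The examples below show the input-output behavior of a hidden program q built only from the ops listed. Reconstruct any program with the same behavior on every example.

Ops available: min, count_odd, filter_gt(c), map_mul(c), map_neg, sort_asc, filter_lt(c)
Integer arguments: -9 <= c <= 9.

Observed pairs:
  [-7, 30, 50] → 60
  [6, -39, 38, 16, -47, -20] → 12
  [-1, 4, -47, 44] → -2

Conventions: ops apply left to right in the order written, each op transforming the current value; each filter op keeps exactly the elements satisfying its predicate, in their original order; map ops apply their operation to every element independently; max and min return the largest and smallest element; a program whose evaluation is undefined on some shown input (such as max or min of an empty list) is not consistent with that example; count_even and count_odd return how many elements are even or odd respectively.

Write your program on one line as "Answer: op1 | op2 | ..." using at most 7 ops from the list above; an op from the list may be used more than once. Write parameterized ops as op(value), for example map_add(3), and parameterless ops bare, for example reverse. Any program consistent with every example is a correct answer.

map_neg | map_mul(2) | filter_lt(7) | map_neg | sort_asc | min

Check, running the answer program on each example:
  [-7, 30, 50] -> [7, -30, -50] -> [14, -60, -100] -> [-60, -100] -> [60, 100] -> [60, 100] -> 60
  [6, -39, 38, 16, -47, -20] -> [-6, 39, -38, -16, 47, 20] -> [-12, 78, -76, -32, 94, 40] -> [-12, -76, -32] -> [12, 76, 32] -> [12, 32, 76] -> 12
  [-1, 4, -47, 44] -> [1, -4, 47, -44] -> [2, -8, 94, -88] -> [2, -8, -88] -> [-2, 8, 88] -> [-2, 8, 88] -> -2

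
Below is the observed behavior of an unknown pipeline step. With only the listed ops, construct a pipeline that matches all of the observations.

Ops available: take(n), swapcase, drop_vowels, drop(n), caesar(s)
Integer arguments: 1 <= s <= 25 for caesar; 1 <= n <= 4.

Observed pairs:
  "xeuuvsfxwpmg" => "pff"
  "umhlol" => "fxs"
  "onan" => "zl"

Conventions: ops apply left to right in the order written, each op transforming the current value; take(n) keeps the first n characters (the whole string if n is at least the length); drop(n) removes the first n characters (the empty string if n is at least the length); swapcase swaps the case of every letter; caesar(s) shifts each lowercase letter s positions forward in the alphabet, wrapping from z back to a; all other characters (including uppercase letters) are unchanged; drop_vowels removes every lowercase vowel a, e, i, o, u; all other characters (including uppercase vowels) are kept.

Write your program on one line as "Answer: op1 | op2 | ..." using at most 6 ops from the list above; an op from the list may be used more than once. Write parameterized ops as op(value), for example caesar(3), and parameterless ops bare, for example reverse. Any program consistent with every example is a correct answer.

caesar(8) | caesar(9) | drop_vowels | take(3) | caesar(20)

Check, running the answer program on each example:
  "xeuuvsfxwpmg" -> "fmccdanfexuo" -> "ovllmjwongdx" -> "vllmjwngdx" -> "vll" -> "pff"
  "umhlol" -> "cuptwt" -> "ldycfc" -> "ldycfc" -> "ldy" -> "fxs"
  "onan" -> "wviv" -> "fere" -> "fr" -> "fr" -> "zl"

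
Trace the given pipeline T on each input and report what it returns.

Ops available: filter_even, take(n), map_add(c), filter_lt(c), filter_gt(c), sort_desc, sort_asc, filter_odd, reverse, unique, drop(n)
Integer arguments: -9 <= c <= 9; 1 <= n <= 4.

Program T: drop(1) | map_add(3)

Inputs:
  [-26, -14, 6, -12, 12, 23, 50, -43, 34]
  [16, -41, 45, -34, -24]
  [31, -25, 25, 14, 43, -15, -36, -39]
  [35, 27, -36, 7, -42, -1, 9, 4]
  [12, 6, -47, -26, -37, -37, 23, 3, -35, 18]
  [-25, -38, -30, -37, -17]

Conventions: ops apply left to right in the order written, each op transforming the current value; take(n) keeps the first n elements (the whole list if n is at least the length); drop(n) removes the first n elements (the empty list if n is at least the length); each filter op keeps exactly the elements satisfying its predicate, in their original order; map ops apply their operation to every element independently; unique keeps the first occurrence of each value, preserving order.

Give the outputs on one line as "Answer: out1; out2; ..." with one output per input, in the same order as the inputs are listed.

[-11, 9, -9, 15, 26, 53, -40, 37]; [-38, 48, -31, -21]; [-22, 28, 17, 46, -12, -33, -36]; [30, -33, 10, -39, 2, 12, 7]; [9, -44, -23, -34, -34, 26, 6, -32, 21]; [-35, -27, -34, -14]

Execution, op by op:
  [-26, -14, 6, -12, 12, 23, 50, -43, 34] -> [-14, 6, -12, 12, 23, 50, -43, 34] -> [-11, 9, -9, 15, 26, 53, -40, 37]
  [16, -41, 45, -34, -24] -> [-41, 45, -34, -24] -> [-38, 48, -31, -21]
  [31, -25, 25, 14, 43, -15, -36, -39] -> [-25, 25, 14, 43, -15, -36, -39] -> [-22, 28, 17, 46, -12, -33, -36]
  [35, 27, -36, 7, -42, -1, 9, 4] -> [27, -36, 7, -42, -1, 9, 4] -> [30, -33, 10, -39, 2, 12, 7]
  [12, 6, -47, -26, -37, -37, 23, 3, -35, 18] -> [6, -47, -26, -37, -37, 23, 3, -35, 18] -> [9, -44, -23, -34, -34, 26, 6, -32, 21]
  [-25, -38, -30, -37, -17] -> [-38, -30, -37, -17] -> [-35, -27, -34, -14]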